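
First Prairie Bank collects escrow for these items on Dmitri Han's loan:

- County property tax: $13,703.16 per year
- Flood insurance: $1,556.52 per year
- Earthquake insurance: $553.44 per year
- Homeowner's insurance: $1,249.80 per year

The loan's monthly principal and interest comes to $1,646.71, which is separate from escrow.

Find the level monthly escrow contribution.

$1,421.91

County property tax — $13,703.16/yr
Flood insurance — $1,556.52/yr
Earthquake insurance — $553.44/yr
Homeowner's insurance — $1,249.80/yr
Total annual escrow = $17,062.92
Monthly = $17,062.92 ÷ 12 = $1,421.91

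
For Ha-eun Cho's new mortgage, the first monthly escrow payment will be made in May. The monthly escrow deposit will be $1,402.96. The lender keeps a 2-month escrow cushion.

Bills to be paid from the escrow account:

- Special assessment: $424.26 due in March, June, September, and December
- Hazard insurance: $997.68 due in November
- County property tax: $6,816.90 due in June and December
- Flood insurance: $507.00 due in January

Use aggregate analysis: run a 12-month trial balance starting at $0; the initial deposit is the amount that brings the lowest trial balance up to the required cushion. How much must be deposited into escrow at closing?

$7,486.50

Cushion = 2 × $1,402.96 = $2,805.92
Trial balance (start $0, +$1,402.96 each month, − disbursements):
  May: +$1,402.96 → $1,402.96
  Jun: +$1,402.96 − $7,241.16 → -$4,435.24
  Jul: +$1,402.96 → -$3,032.28
  Aug: +$1,402.96 → -$1,629.32
  Sep: +$1,402.96 − $424.26 → -$650.62
  Oct: +$1,402.96 → $752.34
  Nov: +$1,402.96 − $997.68 → $1,157.62
  Dec: +$1,402.96 − $7,241.16 → -$4,680.58
  Jan: +$1,402.96 − $507.00 → -$3,784.62
  Feb: +$1,402.96 → -$2,381.66
  Mar: +$1,402.96 − $424.26 → -$1,402.96
  Apr: +$1,402.96 → $0.00
Lowest trial balance = -$4,680.58 (Dec)
Initial deposit = cushion − low point = $2,805.92 − (-$4,680.58) = $7,486.50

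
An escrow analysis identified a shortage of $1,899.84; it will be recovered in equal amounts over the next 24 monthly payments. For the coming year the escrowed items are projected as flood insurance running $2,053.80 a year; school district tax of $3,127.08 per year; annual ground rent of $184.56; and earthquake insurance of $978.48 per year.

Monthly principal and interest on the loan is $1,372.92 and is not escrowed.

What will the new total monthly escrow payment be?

$607.82

Flood insurance: $2,053.80 per year
School district tax: $3,127.08 per year
Ground rent: $184.56 per year
Earthquake insurance: $978.48 per year
Yearly total = $6,343.92
Base monthly escrow = $6,343.92 ÷ 12 = $528.66
Shortage per month = $1,899.84 / 24 = $79.16
New monthly escrow = $528.66 + $79.16 = $607.82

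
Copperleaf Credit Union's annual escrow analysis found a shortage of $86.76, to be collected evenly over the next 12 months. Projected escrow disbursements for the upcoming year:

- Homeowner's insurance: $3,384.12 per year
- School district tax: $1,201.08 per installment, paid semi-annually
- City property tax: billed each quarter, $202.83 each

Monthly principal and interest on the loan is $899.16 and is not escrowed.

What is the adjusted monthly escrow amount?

Homeowner's insurance = $3,384.12/yr
School district tax = $1,201.08 × 2 = $2,402.16/yr
City property tax = $202.83 × 4 = $811.32/yr
Total per year = $6,597.60
Per month = $6,597.60 ÷ 12 = $549.80
Shortage per month = $86.76 ÷ 12 = $7.23
Adjusted monthly = $549.80 + $7.23 = $557.03

$557.03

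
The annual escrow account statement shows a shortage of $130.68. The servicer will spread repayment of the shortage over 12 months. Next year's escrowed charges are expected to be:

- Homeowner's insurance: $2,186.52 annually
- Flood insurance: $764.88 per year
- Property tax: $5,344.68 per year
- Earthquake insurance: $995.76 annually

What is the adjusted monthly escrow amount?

Homeowner's insurance: $2,186.52 per year
Flood insurance: $764.88 per year
Property tax: $5,344.68 per year
Earthquake insurance: $995.76 per year
Total annual escrow = $2,186.52 + $764.88 + $5,344.68 + $995.76 = $9,291.84
Base monthly escrow = $9,291.84 ÷ 12 = $774.32
Shortage spread = $130.68 ÷ 12 = $10.89/mo
Adjusted monthly = $774.32 + $10.89 = $785.21

$785.21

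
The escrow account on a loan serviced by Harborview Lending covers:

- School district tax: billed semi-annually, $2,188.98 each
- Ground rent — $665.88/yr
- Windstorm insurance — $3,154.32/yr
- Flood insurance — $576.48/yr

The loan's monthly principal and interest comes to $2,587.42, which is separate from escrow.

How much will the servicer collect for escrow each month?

School district tax — $2,188.98 × 2 = $4,377.96/yr
Ground rent — $665.88/yr
Windstorm insurance — $3,154.32/yr
Flood insurance — $576.48/yr
Annual escrow total = $4,377.96 + $665.88 + $3,154.32 + $576.48 = $8,774.64
Monthly = $8,774.64 / 12 = $731.22

$731.22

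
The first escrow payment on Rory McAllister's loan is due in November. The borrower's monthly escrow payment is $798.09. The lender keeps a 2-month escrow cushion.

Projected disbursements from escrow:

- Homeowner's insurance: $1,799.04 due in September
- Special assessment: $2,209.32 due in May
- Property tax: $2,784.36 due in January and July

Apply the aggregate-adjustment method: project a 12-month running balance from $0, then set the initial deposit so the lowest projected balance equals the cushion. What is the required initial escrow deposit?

$2,394.27

Cushion = 2 × $798.09 = $1,596.18
Trial balance (start $0, +$798.09 each month, − disbursements):
  Nov: +$798.09 → $798.09
  Dec: +$798.09 → $1,596.18
  Jan: +$798.09 − $2,784.36 → -$390.09
  Feb: +$798.09 → $408.00
  Mar: +$798.09 → $1,206.09
  Apr: +$798.09 → $2,004.18
  May: +$798.09 − $2,209.32 → $592.95
  Jun: +$798.09 → $1,391.04
  Jul: +$798.09 − $2,784.36 → -$595.23
  Aug: +$798.09 → $202.86
  Sep: +$798.09 − $1,799.04 → -$798.09
  Oct: +$798.09 → $0.00
Lowest trial balance = -$798.09 (Sep)
Initial deposit = cushion − low point = $1,596.18 − (-$798.09) = $2,394.27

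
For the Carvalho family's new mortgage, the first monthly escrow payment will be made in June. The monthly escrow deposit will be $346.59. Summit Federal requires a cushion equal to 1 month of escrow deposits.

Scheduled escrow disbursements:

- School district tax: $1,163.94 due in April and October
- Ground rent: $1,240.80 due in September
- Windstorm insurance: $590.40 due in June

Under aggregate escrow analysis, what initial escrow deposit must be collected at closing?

Cushion = 1 × $346.59 = $346.59
Trial balance (start $0, +$346.59 each month, − disbursements):
  Jun: +$346.59 − $590.40 → -$243.81
  Jul: +$346.59 → $102.78
  Aug: +$346.59 → $449.37
  Sep: +$346.59 − $1,240.80 → -$444.84
  Oct: +$346.59 − $1,163.94 → -$1,262.19
  Nov: +$346.59 → -$915.60
  Dec: +$346.59 → -$569.01
  Jan: +$346.59 → -$222.42
  Feb: +$346.59 → $124.17
  Mar: +$346.59 → $470.76
  Apr: +$346.59 − $1,163.94 → -$346.59
  May: +$346.59 → $0.00
Lowest trial balance = -$1,262.19 (Oct)
Initial deposit = cushion − low point = $346.59 − (-$1,262.19) = $1,608.78

$1,608.78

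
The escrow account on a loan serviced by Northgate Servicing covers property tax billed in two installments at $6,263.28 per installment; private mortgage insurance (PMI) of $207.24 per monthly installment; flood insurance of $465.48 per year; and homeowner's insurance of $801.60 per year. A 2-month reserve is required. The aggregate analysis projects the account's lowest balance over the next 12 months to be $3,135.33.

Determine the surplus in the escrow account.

Property tax: $6,263.28 × 2 = $12,526.56/yr
Private mortgage insurance (PMI): $207.24 × 12 = $2,486.88/yr
Flood insurance: $465.48/yr
Homeowner's insurance: $801.60/yr
Total annual escrow = $12,526.56 + $2,486.88 + $465.48 + $801.60 = $16,280.52
Monthly = $16,280.52 / 12 = $1,356.71
Required reserve = 2 × $1,356.71 = $2,713.42
Excess over cushion: $3,135.33 − $2,713.42 = $421.91

$421.91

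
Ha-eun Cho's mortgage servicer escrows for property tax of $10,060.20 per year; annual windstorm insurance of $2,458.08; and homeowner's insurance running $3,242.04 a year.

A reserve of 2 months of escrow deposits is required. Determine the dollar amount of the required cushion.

$2,626.72

Property tax: $10,060.20
Windstorm insurance: $2,458.08
Homeowner's insurance: $3,242.04
Combined annual = $15,760.32
Monthly escrow = $15,760.32 ÷ 12 = $1,313.36
Cushion = 2 × $1,313.36 = $2,626.72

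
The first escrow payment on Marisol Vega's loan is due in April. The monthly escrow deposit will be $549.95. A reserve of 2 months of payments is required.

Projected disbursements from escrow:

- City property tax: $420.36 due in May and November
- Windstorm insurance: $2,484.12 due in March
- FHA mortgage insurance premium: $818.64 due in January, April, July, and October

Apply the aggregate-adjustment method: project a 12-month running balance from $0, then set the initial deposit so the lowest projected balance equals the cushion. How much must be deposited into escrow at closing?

Cushion = 2 × $549.95 = $1,099.90
Trial balance (start $0, +$549.95 each month, − disbursements):
  Apr: +$549.95 − $818.64 → -$268.69
  May: +$549.95 − $420.36 → -$139.10
  Jun: +$549.95 → $410.85
  Jul: +$549.95 − $818.64 → $142.16
  Aug: +$549.95 → $692.11
  Sep: +$549.95 → $1,242.06
  Oct: +$549.95 − $818.64 → $973.37
  Nov: +$549.95 − $420.36 → $1,102.96
  Dec: +$549.95 → $1,652.91
  Jan: +$549.95 − $818.64 → $1,384.22
  Feb: +$549.95 → $1,934.17
  Mar: +$549.95 − $2,484.12 → $0.00
Lowest trial balance = -$268.69 (Apr)
Initial deposit = cushion − low point = $1,099.90 − (-$268.69) = $1,368.59

$1,368.59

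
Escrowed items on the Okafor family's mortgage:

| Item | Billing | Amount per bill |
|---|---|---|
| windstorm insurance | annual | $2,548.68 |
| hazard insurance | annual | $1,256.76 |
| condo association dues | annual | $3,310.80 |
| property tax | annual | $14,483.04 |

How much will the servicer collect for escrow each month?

$1,799.94

Windstorm insurance: $2,548.68/yr
Hazard insurance: $1,256.76/yr
Condo association dues: $3,310.80/yr
Property tax: $14,483.04/yr
Combined annual = $2,548.68 + $1,256.76 + $3,310.80 + $14,483.04 = $21,599.28
Per month = $21,599.28 ÷ 12 = $1,799.94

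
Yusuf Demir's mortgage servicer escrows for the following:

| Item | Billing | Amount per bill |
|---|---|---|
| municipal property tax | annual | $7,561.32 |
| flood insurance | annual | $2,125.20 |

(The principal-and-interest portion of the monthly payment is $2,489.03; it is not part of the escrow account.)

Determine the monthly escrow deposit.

Municipal property tax — $7,561.32
Flood insurance — $2,125.20
Yearly total = $7,561.32 + $2,125.20 = $9,686.52
Monthly = $9,686.52 / 12 = $807.21

$807.21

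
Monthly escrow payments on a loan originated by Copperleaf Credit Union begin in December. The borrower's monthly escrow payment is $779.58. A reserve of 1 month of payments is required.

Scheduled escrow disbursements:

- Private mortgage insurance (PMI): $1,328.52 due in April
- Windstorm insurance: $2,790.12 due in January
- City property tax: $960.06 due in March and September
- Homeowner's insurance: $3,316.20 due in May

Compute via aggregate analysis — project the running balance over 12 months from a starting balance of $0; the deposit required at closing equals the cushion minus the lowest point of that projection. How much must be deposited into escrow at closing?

$4,497.00

Cushion = 1 × $779.58 = $779.58
Trial balance (start $0, +$779.58 each month, − disbursements):
  Dec: +$779.58 → $779.58
  Jan: +$779.58 − $2,790.12 → -$1,230.96
  Feb: +$779.58 → -$451.38
  Mar: +$779.58 − $960.06 → -$631.86
  Apr: +$779.58 − $1,328.52 → -$1,180.80
  May: +$779.58 − $3,316.20 → -$3,717.42
  Jun: +$779.58 → -$2,937.84
  Jul: +$779.58 → -$2,158.26
  Aug: +$779.58 → -$1,378.68
  Sep: +$779.58 − $960.06 → -$1,559.16
  Oct: +$779.58 → -$779.58
  Nov: +$779.58 → $0.00
Lowest trial balance = -$3,717.42 (May)
Initial deposit = cushion − low point = $779.58 − (-$3,717.42) = $4,497.00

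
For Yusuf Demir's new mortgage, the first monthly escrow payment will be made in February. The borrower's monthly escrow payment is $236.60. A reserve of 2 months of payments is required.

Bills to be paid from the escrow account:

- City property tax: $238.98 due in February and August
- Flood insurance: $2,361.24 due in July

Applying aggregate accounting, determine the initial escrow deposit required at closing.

$1,656.20

Cushion = 2 × $236.60 = $473.20
Trial balance (start $0, +$236.60 each month, − disbursements):
  Feb: +$236.60 − $238.98 → -$2.38
  Mar: +$236.60 → $234.22
  Apr: +$236.60 → $470.82
  May: +$236.60 → $707.42
  Jun: +$236.60 → $944.02
  Jul: +$236.60 − $2,361.24 → -$1,180.62
  Aug: +$236.60 − $238.98 → -$1,183.00
  Sep: +$236.60 → -$946.40
  Oct: +$236.60 → -$709.80
  Nov: +$236.60 → -$473.20
  Dec: +$236.60 → -$236.60
  Jan: +$236.60 → $0.00
Lowest trial balance = -$1,183.00 (Aug)
Initial deposit = cushion − low point = $473.20 − (-$1,183.00) = $1,656.20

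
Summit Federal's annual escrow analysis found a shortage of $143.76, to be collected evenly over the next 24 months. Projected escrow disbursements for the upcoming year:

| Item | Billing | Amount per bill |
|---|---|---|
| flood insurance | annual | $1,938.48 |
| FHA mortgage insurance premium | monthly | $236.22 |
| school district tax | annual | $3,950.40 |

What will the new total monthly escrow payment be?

$732.95

Flood insurance = $1,938.48 per year
FHA mortgage insurance premium = $236.22 × 12 = $2,834.64 per year
School district tax = $3,950.40 per year
Yearly total = $1,938.48 + $2,834.64 + $3,950.40 = $8,723.52
Per month = $8,723.52 ÷ 12 = $726.96
Monthly shortage recovery: $143.76 / 24 = $5.99
New monthly escrow = $726.96 + $5.99 = $732.95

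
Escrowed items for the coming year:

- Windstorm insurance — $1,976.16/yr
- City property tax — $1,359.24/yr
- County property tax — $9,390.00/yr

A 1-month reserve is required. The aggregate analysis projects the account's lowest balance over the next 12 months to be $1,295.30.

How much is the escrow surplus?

$234.85

Windstorm insurance — $1,976.16/yr
City property tax — $1,359.24/yr
County property tax — $9,390.00/yr
Total annual escrow = $1,976.16 + $1,359.24 + $9,390.00 = $12,725.40
Base monthly escrow = $12,725.40 ÷ 12 = $1,060.45
Cushion = 1 × $1,060.45 = $1,060.45
Excess over cushion: $1,295.30 − $1,060.45 = $234.85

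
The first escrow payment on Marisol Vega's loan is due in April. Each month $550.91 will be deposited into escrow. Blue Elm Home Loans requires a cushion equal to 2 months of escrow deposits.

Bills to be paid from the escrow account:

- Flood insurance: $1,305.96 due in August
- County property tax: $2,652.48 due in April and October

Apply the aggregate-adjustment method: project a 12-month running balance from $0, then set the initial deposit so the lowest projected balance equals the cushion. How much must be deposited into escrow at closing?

Cushion = 2 × $550.91 = $1,101.82
Trial balance (start $0, +$550.91 each month, − disbursements):
  Apr: +$550.91 − $2,652.48 → -$2,101.57
  May: +$550.91 → -$1,550.66
  Jun: +$550.91 → -$999.75
  Jul: +$550.91 → -$448.84
  Aug: +$550.91 − $1,305.96 → -$1,203.89
  Sep: +$550.91 → -$652.98
  Oct: +$550.91 − $2,652.48 → -$2,754.55
  Nov: +$550.91 → -$2,203.64
  Dec: +$550.91 → -$1,652.73
  Jan: +$550.91 → -$1,101.82
  Feb: +$550.91 → -$550.91
  Mar: +$550.91 → $0.00
Lowest trial balance = -$2,754.55 (Oct)
Initial deposit = cushion − low point = $1,101.82 − (-$2,754.55) = $3,856.37

$3,856.37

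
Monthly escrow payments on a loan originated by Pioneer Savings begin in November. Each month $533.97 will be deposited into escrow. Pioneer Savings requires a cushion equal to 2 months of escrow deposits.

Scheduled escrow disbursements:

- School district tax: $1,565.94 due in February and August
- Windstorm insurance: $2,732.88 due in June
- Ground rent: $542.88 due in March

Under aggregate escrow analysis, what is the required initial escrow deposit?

Cushion = 2 × $533.97 = $1,067.94
Trial balance (start $0, +$533.97 each month, − disbursements):
  Nov: +$533.97 → $533.97
  Dec: +$533.97 → $1,067.94
  Jan: +$533.97 → $1,601.91
  Feb: +$533.97 − $1,565.94 → $569.94
  Mar: +$533.97 − $542.88 → $561.03
  Apr: +$533.97 → $1,095.00
  May: +$533.97 → $1,628.97
  Jun: +$533.97 − $2,732.88 → -$569.94
  Jul: +$533.97 → -$35.97
  Aug: +$533.97 − $1,565.94 → -$1,067.94
  Sep: +$533.97 → -$533.97
  Oct: +$533.97 → $0.00
Lowest trial balance = -$1,067.94 (Aug)
Initial deposit = cushion − low point = $1,067.94 − (-$1,067.94) = $2,135.88

$2,135.88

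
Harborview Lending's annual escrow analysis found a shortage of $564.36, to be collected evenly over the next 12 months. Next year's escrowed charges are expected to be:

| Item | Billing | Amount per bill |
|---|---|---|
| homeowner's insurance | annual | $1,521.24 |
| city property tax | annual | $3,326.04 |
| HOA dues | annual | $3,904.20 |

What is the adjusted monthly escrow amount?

$776.32

Homeowner's insurance: $1,521.24 annually
City property tax: $3,326.04 annually
HOA dues: $3,904.20 annually
Total annual escrow = $1,521.24 + $3,326.04 + $3,904.20 = $8,751.48
Base monthly escrow = $8,751.48 / 12 = $729.29
Shortage spread = $564.36 / 12 = $47.03/mo
Adjusted monthly = $729.29 + $47.03 = $776.32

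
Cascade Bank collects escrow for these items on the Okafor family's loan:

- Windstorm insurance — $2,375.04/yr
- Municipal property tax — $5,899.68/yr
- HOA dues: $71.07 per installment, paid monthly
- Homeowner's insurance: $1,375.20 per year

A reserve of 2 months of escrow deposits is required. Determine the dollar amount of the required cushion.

Windstorm insurance: $2,375.04 per year
Municipal property tax: $5,899.68 per year
HOA dues: $71.07 × 12 = $852.84 per year
Homeowner's insurance: $1,375.20 per year
Total per year = $10,502.76
Per month = $10,502.76 ÷ 12 = $875.23
Reserve = 2 × $875.23 = $1,750.46

$1,750.46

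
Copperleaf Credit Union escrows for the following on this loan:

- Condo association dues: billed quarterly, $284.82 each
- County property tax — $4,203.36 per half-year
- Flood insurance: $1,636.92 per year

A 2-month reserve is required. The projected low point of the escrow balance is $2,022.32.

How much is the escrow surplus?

Condo association dues — $284.82 × 4 = $1,139.28
County property tax — $4,203.36 × 2 = $8,406.72
Flood insurance — $1,636.92
Combined annual = $1,139.28 + $8,406.72 + $1,636.92 = $11,182.92
Base monthly escrow = $11,182.92 ÷ 12 = $931.91
Required reserve = 2 × $931.91 = $1,863.82
Excess over cushion: $2,022.32 − $1,863.82 = $158.50

$158.50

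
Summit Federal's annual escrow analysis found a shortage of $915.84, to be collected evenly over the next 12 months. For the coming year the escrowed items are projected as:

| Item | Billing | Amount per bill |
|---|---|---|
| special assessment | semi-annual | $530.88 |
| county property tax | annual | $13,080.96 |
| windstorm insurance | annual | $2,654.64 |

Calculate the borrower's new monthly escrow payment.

Special assessment: $530.88 × 2 = $1,061.76
County property tax: $13,080.96
Windstorm insurance: $2,654.64
Combined annual = $1,061.76 + $13,080.96 + $2,654.64 = $16,797.36
Per month = $16,797.36 / 12 = $1,399.78
Shortage spread = $915.84 ÷ 12 = $76.32/mo
Adjusted monthly = $1,399.78 + $76.32 = $1,476.10

$1,476.10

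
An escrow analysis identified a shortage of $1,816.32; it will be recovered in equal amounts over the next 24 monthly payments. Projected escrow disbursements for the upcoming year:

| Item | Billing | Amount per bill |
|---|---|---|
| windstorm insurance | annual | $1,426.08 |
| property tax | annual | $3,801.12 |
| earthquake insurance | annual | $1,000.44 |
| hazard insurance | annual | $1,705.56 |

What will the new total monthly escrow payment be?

$736.78

Windstorm insurance = $1,426.08
Property tax = $3,801.12
Earthquake insurance = $1,000.44
Hazard insurance = $1,705.56
Combined annual = $1,426.08 + $3,801.12 + $1,000.44 + $1,705.56 = $7,933.20
Per month = $7,933.20 ÷ 12 = $661.10
Shortage per month = $1,816.32 / 24 = $75.68
Adjusted monthly = $661.10 + $75.68 = $736.78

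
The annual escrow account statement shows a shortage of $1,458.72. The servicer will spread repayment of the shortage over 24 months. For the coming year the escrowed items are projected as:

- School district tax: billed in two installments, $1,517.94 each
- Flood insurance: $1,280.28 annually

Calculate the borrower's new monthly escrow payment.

School district tax = $1,517.94 × 2 = $3,035.88 annually
Flood insurance = $1,280.28 annually
Total per year = $4,316.16
Monthly escrow = $4,316.16 ÷ 12 = $359.68
Monthly shortage recovery: $1,458.72 / 24 = $60.78
New monthly escrow = $359.68 + $60.78 = $420.46

$420.46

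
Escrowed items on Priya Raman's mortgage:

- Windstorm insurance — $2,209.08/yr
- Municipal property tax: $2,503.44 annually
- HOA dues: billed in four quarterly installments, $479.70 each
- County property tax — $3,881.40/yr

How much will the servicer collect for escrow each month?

Windstorm insurance — $2,209.08/yr
Municipal property tax — $2,503.44/yr
HOA dues — $479.70 × 4 = $1,918.80/yr
County property tax — $3,881.40/yr
Combined annual = $10,512.72
Base monthly escrow = $10,512.72 / 12 = $876.06

$876.06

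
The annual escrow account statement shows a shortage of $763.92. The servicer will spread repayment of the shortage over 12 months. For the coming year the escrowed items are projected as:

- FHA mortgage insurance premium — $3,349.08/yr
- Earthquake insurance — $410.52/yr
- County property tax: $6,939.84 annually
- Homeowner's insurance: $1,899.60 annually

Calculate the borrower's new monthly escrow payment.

$1,113.58

FHA mortgage insurance premium — $3,349.08
Earthquake insurance — $410.52
County property tax — $6,939.84
Homeowner's insurance — $1,899.60
Total per year = $3,349.08 + $410.52 + $6,939.84 + $1,899.60 = $12,599.04
Base monthly escrow = $12,599.04 / 12 = $1,049.92
Shortage per month = $763.92 / 12 = $63.66
Adjusted monthly = $1,049.92 + $63.66 = $1,113.58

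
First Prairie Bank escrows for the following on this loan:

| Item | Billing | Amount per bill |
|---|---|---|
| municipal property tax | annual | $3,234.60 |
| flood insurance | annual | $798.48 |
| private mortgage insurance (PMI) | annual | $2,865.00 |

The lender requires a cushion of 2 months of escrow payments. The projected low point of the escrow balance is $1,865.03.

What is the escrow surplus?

Municipal property tax = $3,234.60/yr
Flood insurance = $798.48/yr
Private mortgage insurance (PMI) = $2,865.00/yr
Annual escrow total = $3,234.60 + $798.48 + $2,865.00 = $6,898.08
Monthly escrow = $6,898.08 ÷ 12 = $574.84
Cushion = 2 × $574.84 = $1,149.68
Surplus = $1,865.03 − $1,149.68 = $715.35

$715.35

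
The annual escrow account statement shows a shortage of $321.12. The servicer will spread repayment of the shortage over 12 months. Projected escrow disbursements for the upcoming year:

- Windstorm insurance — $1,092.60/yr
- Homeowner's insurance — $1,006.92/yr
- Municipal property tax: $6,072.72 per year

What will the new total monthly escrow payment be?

$707.78

Windstorm insurance: $1,092.60 per year
Homeowner's insurance: $1,006.92 per year
Municipal property tax: $6,072.72 per year
Yearly total = $8,172.24
Per month = $8,172.24 ÷ 12 = $681.02
Shortage per month = $321.12 / 12 = $26.76
Adjusted monthly = $681.02 + $26.76 = $707.78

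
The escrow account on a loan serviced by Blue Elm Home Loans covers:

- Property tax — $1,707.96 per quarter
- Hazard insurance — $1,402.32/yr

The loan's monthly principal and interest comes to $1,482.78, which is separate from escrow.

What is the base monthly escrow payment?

$686.18

Property tax = $1,707.96 × 4 = $6,831.84 annually
Hazard insurance = $1,402.32 annually
Annual escrow total = $8,234.16
Monthly escrow = $8,234.16 / 12 = $686.18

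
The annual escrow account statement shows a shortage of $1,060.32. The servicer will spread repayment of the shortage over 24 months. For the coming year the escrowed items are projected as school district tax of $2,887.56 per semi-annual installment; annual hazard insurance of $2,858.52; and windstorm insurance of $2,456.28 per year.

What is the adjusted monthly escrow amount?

$968.34

School district tax = $2,887.56 × 2 = $5,775.12 annually
Hazard insurance = $2,858.52 annually
Windstorm insurance = $2,456.28 annually
Combined annual = $11,089.92
Per month = $11,089.92 / 12 = $924.16
Shortage per month = $1,060.32 ÷ 24 = $44.18
New monthly escrow = $924.16 + $44.18 = $968.34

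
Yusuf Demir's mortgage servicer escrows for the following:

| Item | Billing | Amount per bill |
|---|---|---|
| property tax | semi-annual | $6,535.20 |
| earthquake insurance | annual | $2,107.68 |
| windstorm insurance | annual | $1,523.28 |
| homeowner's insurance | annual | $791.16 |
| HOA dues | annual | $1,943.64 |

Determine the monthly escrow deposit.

Property tax — $6,535.20 × 2 = $13,070.40
Earthquake insurance — $2,107.68
Windstorm insurance — $1,523.28
Homeowner's insurance — $791.16
HOA dues — $1,943.64
Combined annual = $19,436.16
Per month = $19,436.16 ÷ 12 = $1,619.68

$1,619.68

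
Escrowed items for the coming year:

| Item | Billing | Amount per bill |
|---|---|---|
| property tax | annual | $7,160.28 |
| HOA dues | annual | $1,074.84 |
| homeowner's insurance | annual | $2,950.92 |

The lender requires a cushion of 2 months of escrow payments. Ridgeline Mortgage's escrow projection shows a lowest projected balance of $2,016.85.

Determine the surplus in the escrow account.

Property tax = $7,160.28 per year
HOA dues = $1,074.84 per year
Homeowner's insurance = $2,950.92 per year
Annual escrow total = $11,186.04
Monthly escrow = $11,186.04 / 12 = $932.17
Required reserve = 2 × $932.17 = $1,864.34
Excess over cushion: $2,016.85 − $1,864.34 = $152.51

$152.51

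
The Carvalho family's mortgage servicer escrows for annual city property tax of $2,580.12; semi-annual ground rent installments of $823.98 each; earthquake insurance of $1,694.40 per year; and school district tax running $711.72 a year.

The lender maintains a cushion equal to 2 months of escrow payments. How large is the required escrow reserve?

City property tax — $2,580.12
Ground rent — $823.98 × 2 = $1,647.96
Earthquake insurance — $1,694.40
School district tax — $711.72
Yearly total = $6,634.20
Monthly escrow = $6,634.20 / 12 = $552.85
Required cushion = 2 × $552.85 = $1,105.70

$1,105.70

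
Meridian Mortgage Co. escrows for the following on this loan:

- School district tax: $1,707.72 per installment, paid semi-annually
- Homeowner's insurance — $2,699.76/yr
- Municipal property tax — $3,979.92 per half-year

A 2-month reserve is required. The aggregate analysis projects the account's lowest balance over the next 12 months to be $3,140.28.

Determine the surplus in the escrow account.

School district tax — $1,707.72 × 2 = $3,415.44
Homeowner's insurance — $2,699.76
Municipal property tax — $3,979.92 × 2 = $7,959.84
Annual escrow total = $3,415.44 + $2,699.76 + $7,959.84 = $14,075.04
Base monthly escrow = $14,075.04 / 12 = $1,172.92
Required cushion = 2 × $1,172.92 = $2,345.84
Surplus = $3,140.28 − $2,345.84 = $794.44

$794.44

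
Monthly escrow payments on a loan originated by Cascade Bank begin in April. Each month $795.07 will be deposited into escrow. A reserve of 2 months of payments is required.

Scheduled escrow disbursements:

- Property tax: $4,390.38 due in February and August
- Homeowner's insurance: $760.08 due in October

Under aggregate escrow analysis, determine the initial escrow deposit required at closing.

$2,385.21

Cushion = 2 × $795.07 = $1,590.14
Trial balance (start $0, +$795.07 each month, − disbursements):
  Apr: +$795.07 → $795.07
  May: +$795.07 → $1,590.14
  Jun: +$795.07 → $2,385.21
  Jul: +$795.07 → $3,180.28
  Aug: +$795.07 − $4,390.38 → -$415.03
  Sep: +$795.07 → $380.04
  Oct: +$795.07 − $760.08 → $415.03
  Nov: +$795.07 → $1,210.10
  Dec: +$795.07 → $2,005.17
  Jan: +$795.07 → $2,800.24
  Feb: +$795.07 − $4,390.38 → -$795.07
  Mar: +$795.07 → $0.00
Lowest trial balance = -$795.07 (Feb)
Initial deposit = cushion − low point = $1,590.14 − (-$795.07) = $2,385.21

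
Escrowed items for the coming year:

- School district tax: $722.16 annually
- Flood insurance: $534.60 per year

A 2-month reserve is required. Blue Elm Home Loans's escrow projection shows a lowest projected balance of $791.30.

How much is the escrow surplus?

$581.84

School district tax: $722.16
Flood insurance: $534.60
Total per year = $722.16 + $534.60 = $1,256.76
Monthly = $1,256.76 ÷ 12 = $104.73
Required reserve = 2 × $104.73 = $209.46
Surplus = $791.30 − $209.46 = $581.84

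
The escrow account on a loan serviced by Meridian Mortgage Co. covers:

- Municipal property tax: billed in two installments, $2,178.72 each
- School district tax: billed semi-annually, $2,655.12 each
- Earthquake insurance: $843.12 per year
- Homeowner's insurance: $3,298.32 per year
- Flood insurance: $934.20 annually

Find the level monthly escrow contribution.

Municipal property tax — $2,178.72 × 2 = $4,357.44 per year
School district tax — $2,655.12 × 2 = $5,310.24 per year
Earthquake insurance — $843.12 per year
Homeowner's insurance — $3,298.32 per year
Flood insurance — $934.20 per year
Total annual escrow = $4,357.44 + $5,310.24 + $843.12 + $3,298.32 + $934.20 = $14,743.32
Monthly escrow = $14,743.32 ÷ 12 = $1,228.61

$1,228.61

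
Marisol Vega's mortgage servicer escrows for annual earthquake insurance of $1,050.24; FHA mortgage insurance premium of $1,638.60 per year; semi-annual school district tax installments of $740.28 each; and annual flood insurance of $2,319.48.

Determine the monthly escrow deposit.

$540.74

Earthquake insurance: $1,050.24 per year
FHA mortgage insurance premium: $1,638.60 per year
School district tax: $740.28 × 2 = $1,480.56 per year
Flood insurance: $2,319.48 per year
Total annual escrow = $1,050.24 + $1,638.60 + $1,480.56 + $2,319.48 = $6,488.88
Per month = $6,488.88 / 12 = $540.74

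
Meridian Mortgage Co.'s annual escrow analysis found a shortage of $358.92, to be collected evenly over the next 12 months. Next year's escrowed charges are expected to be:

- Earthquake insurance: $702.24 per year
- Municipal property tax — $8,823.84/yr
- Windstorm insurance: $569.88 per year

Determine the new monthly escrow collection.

Earthquake insurance: $702.24
Municipal property tax: $8,823.84
Windstorm insurance: $569.88
Combined annual = $702.24 + $8,823.84 + $569.88 = $10,095.96
Per month = $10,095.96 ÷ 12 = $841.33
Shortage spread = $358.92 ÷ 12 = $29.91/mo
Adjusted monthly = $841.33 + $29.91 = $871.24

$871.24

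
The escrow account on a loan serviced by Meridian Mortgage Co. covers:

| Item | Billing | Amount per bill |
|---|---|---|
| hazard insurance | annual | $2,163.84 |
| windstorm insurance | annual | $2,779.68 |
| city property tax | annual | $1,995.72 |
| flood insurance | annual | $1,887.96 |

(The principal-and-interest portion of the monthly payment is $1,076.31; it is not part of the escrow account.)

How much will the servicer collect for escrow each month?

Hazard insurance: $2,163.84 per year
Windstorm insurance: $2,779.68 per year
City property tax: $1,995.72 per year
Flood insurance: $1,887.96 per year
Combined annual = $8,827.20
Base monthly escrow = $8,827.20 ÷ 12 = $735.60

$735.60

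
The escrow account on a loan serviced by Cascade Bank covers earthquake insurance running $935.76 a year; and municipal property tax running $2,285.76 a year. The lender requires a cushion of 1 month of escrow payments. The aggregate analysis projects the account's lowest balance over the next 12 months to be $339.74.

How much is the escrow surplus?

Earthquake insurance: $935.76/yr
Municipal property tax: $2,285.76/yr
Total annual escrow = $935.76 + $2,285.76 = $3,221.52
Base monthly escrow = $3,221.52 / 12 = $268.46
Cushion = 1 × $268.46 = $268.46
Excess over cushion: $339.74 − $268.46 = $71.28

$71.28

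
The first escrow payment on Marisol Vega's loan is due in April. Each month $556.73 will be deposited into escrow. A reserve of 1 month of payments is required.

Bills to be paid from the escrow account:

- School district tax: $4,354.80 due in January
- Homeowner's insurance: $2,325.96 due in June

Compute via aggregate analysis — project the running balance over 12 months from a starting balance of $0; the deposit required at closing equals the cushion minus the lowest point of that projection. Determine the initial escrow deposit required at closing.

$1,670.19

Cushion = 1 × $556.73 = $556.73
Trial balance (start $0, +$556.73 each month, − disbursements):
  Apr: +$556.73 → $556.73
  May: +$556.73 → $1,113.46
  Jun: +$556.73 − $2,325.96 → -$655.77
  Jul: +$556.73 → -$99.04
  Aug: +$556.73 → $457.69
  Sep: +$556.73 → $1,014.42
  Oct: +$556.73 → $1,571.15
  Nov: +$556.73 → $2,127.88
  Dec: +$556.73 → $2,684.61
  Jan: +$556.73 − $4,354.80 → -$1,113.46
  Feb: +$556.73 → -$556.73
  Mar: +$556.73 → $0.00
Lowest trial balance = -$1,113.46 (Jan)
Initial deposit = cushion − low point = $556.73 − (-$1,113.46) = $1,670.19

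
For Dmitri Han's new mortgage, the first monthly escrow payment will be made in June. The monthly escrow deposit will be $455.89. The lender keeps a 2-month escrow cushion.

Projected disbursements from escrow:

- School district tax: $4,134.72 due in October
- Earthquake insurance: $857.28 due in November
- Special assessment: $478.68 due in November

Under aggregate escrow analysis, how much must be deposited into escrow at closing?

$3,647.12

Cushion = 2 × $455.89 = $911.78
Trial balance (start $0, +$455.89 each month, − disbursements):
  Jun: +$455.89 → $455.89
  Jul: +$455.89 → $911.78
  Aug: +$455.89 → $1,367.67
  Sep: +$455.89 → $1,823.56
  Oct: +$455.89 − $4,134.72 → -$1,855.27
  Nov: +$455.89 − $1,335.96 → -$2,735.34
  Dec: +$455.89 → -$2,279.45
  Jan: +$455.89 → -$1,823.56
  Feb: +$455.89 → -$1,367.67
  Mar: +$455.89 → -$911.78
  Apr: +$455.89 → -$455.89
  May: +$455.89 → $0.00
Lowest trial balance = -$2,735.34 (Nov)
Initial deposit = cushion − low point = $911.78 − (-$2,735.34) = $3,647.12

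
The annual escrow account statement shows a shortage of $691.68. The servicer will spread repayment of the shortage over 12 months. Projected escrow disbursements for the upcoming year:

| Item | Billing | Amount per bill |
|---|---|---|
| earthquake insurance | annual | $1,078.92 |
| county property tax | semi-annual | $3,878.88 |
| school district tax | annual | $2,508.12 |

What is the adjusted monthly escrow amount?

$1,003.04

Earthquake insurance = $1,078.92/yr
County property tax = $3,878.88 × 2 = $7,757.76/yr
School district tax = $2,508.12/yr
Total annual escrow = $1,078.92 + $7,757.76 + $2,508.12 = $11,344.80
Per month = $11,344.80 / 12 = $945.40
Shortage spread = $691.68 ÷ 12 = $57.64/mo
Adjusted monthly = $945.40 + $57.64 = $1,003.04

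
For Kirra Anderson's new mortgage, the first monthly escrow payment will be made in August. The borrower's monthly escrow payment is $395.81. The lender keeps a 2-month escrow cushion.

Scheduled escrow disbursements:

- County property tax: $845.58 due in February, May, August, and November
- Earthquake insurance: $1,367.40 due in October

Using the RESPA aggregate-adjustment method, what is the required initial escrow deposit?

Cushion = 2 × $395.81 = $791.62
Trial balance (start $0, +$395.81 each month, − disbursements):
  Aug: +$395.81 − $845.58 → -$449.77
  Sep: +$395.81 → -$53.96
  Oct: +$395.81 − $1,367.40 → -$1,025.55
  Nov: +$395.81 − $845.58 → -$1,475.32
  Dec: +$395.81 → -$1,079.51
  Jan: +$395.81 → -$683.70
  Feb: +$395.81 − $845.58 → -$1,133.47
  Mar: +$395.81 → -$737.66
  Apr: +$395.81 → -$341.85
  May: +$395.81 − $845.58 → -$791.62
  Jun: +$395.81 → -$395.81
  Jul: +$395.81 → $0.00
Lowest trial balance = -$1,475.32 (Nov)
Initial deposit = cushion − low point = $791.62 − (-$1,475.32) = $2,266.94

$2,266.94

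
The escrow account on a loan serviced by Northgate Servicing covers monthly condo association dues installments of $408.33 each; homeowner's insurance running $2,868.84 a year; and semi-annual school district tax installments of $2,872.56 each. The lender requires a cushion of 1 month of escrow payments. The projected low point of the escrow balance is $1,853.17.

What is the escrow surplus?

$727.01

Condo association dues: $408.33 × 12 = $4,899.96/yr
Homeowner's insurance: $2,868.84/yr
School district tax: $2,872.56 × 2 = $5,745.12/yr
Annual escrow total = $4,899.96 + $2,868.84 + $5,745.12 = $13,513.92
Monthly escrow = $13,513.92 ÷ 12 = $1,126.16
Required cushion = 1 × $1,126.16 = $1,126.16
Excess over cushion: $1,853.17 − $1,126.16 = $727.01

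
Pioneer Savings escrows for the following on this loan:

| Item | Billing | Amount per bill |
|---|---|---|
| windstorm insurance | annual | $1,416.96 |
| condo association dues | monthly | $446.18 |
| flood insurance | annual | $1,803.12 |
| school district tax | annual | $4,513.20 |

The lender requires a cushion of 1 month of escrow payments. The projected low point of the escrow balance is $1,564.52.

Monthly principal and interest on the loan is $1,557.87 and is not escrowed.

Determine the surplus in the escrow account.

Windstorm insurance — $1,416.96
Condo association dues — $446.18 × 12 = $5,354.16
Flood insurance — $1,803.12
School district tax — $4,513.20
Combined annual = $1,416.96 + $5,354.16 + $1,803.12 + $4,513.20 = $13,087.44
Base monthly escrow = $13,087.44 ÷ 12 = $1,090.62
Cushion = 1 × $1,090.62 = $1,090.62
Excess over cushion: $1,564.52 − $1,090.62 = $473.90

$473.90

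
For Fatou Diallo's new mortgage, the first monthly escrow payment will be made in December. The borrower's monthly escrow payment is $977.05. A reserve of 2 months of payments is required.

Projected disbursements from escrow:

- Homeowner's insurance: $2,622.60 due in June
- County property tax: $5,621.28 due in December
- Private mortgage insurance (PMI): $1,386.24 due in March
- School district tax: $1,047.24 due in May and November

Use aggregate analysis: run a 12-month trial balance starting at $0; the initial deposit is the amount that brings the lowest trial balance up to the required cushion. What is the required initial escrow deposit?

Cushion = 2 × $977.05 = $1,954.10
Trial balance (start $0, +$977.05 each month, − disbursements):
  Dec: +$977.05 − $5,621.28 → -$4,644.23
  Jan: +$977.05 → -$3,667.18
  Feb: +$977.05 → -$2,690.13
  Mar: +$977.05 − $1,386.24 → -$3,099.32
  Apr: +$977.05 → -$2,122.27
  May: +$977.05 − $1,047.24 → -$2,192.46
  Jun: +$977.05 − $2,622.60 → -$3,838.01
  Jul: +$977.05 → -$2,860.96
  Aug: +$977.05 → -$1,883.91
  Sep: +$977.05 → -$906.86
  Oct: +$977.05 → $70.19
  Nov: +$977.05 − $1,047.24 → $0.00
Lowest trial balance = -$4,644.23 (Dec)
Initial deposit = cushion − low point = $1,954.10 − (-$4,644.23) = $6,598.33

$6,598.33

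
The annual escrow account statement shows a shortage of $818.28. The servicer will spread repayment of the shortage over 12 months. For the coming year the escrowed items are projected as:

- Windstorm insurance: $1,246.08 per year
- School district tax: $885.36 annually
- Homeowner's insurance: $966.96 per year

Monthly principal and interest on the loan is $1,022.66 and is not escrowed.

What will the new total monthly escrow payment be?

Windstorm insurance — $1,246.08 per year
School district tax — $885.36 per year
Homeowner's insurance — $966.96 per year
Total annual escrow = $3,098.40
Monthly escrow = $3,098.40 ÷ 12 = $258.20
Shortage per month = $818.28 / 12 = $68.19
New monthly escrow = $258.20 + $68.19 = $326.39

$326.39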